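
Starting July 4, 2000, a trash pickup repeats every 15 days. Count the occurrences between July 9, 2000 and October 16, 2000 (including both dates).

Occurrences land 15·i days after July 4, 2000 for i = 0, 1, 2, …
July 9, 2000 is 5 days after the start; 5 ÷ 15 = 0 remainder 5; since the remainder is 5, round up to i = 1. First occurrence in the window: #2 on July 19, 2000 (1×15 = 15 days in).
October 16, 2000 is 104 days after the start; 104 ÷ 15 = 6 remainder 14. Last occurrence in the window: #7 on October 2, 2000.
Occurrences #2 through #7: 6 in total.

6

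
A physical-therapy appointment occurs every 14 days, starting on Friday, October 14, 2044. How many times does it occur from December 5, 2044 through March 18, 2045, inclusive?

8

Occurrences land 14·i days after October 14, 2044 for i = 0, 1, 2, …
December 5, 2044 is 52 days after the start; 52 ÷ 14 = 3 remainder 10; since the remainder is 10, round up to i = 4. First occurrence in the window: #5 on December 9, 2044 (4×14 = 56 days in).
March 18, 2045 is 155 days after the start; 155 ÷ 14 = 11 remainder 1. Last occurrence in the window: #12 on March 17, 2045.
Occurrences #5 through #12: 8 in total.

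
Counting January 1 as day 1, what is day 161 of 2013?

Jan has 31 days (161 − 31 = 130 remain).
Feb has 28 days (130 − 28 = 102 remain).
Mar has 31 days (102 − 31 = 71 remain).
Apr has 30 days (71 − 30 = 41 remain).
May has 31 days (41 − 31 = 10 remain).
10 into Jun → Jun 10.

Jun 10, 2013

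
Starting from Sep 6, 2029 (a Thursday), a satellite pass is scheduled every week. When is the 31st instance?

Apr 4, 2030

The 31st occurrence is 30 intervals after the first: 30 × 7 = 210 days after Sep 6, 2029.
Sep has 30 days — 24 days to the end of Sep leaves 186.
Oct has 31 days (155 left).
Nov has 30 days (125 left).
Dec has 31 days (94 left).
Jan has 31 days (63 left).
Feb has 28 days (35 left).
Mar has 31 days (4 left).
4 days into Apr → Apr 4, 2030.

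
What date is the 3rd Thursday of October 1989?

The first Thursday of October 1989 is October 5.
The 3rd Thursday is 2 weeks later: 5 + 14 = 19.

October 19, 1989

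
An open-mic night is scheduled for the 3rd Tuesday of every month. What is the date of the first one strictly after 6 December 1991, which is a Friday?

December 1991 starts on a Sunday; its first Tuesday is the 3rd, so the 3rd Tuesday is the 17th — 17 December 1991.
17 December 1991 is after 6 December 1991, so that is the next one.

17 December 1991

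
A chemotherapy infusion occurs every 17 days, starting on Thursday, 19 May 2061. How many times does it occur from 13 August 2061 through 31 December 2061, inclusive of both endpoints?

Occurrences land 17·i days after 19 May 2061 for i = 0, 1, 2, …
13 August 2061 is 86 days after the start; 86 ÷ 17 = 5 remainder 1; since the remainder is 1, round up to i = 6. First occurrence in the window: #7 on 29 August 2061 (6×17 = 102 days in).
31 December 2061 is 226 days after the start; 226 ÷ 17 = 13 remainder 5. Last occurrence in the window: #14 on 26 December 2061.
Occurrences #7 through #14: 8 in total.

8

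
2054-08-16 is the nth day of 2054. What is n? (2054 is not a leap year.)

228

Days in months before August: 31 + 28 + 31 + 30 + 31 + 30 + 31 = 212.
Plus 16 days into August → day 228.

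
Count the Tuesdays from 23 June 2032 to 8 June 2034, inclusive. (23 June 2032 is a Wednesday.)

23 June 2032 is a Wednesday; the first Tuesday on or after it is 29 June 2032 (6 days later).
From 29 June 2032 to 8 June 2034: 185 + 365 + 159 = 709 days (rest of 2032, 2033, to 8 June 2034 in 2034).
709 ÷ 7 = 101 full weeks with remainder 2, so 101 more Tuesdays after the first → 102.

102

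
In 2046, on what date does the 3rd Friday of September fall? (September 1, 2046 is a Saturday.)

2046-09-21

September 2046 begins on a Saturday, so the first Friday is September 7 (6 days later).
The 3rd Friday is 2 weeks later: 7 + 14 = 21.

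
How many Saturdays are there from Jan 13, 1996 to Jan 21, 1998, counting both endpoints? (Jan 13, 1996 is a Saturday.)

106

Jan 13, 1996 is a Saturday; the first Saturday on or after it is Jan 13, 1996.
From Jan 13, 1996 to Jan 21, 1998: 353 + 365 + 21 = 739 days (rest of 1996, 1997, to Jan 21, 1998 in 1998).
739 ÷ 7 = 105 full weeks with remainder 4, so 105 more Saturdays after the first → 106.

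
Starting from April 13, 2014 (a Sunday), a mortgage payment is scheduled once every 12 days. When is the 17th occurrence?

The 17th occurrence is 16 intervals after the first: 16 × 12 = 192 days after April 13, 2014.
April has 30 days — 17 days to the end of April leaves 175.
May has 31 days (144 left).
June has 30 days (114 left).
July has 31 days (83 left).
August has 31 days (52 left).
September has 30 days (22 left).
22 days into October → October 22, 2014.

October 22, 2014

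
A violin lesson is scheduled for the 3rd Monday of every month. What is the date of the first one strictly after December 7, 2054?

December 2054 starts on a Tuesday; its first Monday is the 7th, so the 3rd Monday is the 21st — December 21, 2054.
December 21, 2054 is after December 7, 2054, so that is the next one.

December 21, 2054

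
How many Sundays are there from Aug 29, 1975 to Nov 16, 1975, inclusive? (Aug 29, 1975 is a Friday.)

12

Aug 29, 1975 is a Friday; the first Sunday on or after it is Aug 31, 1975 (2 days later).
From Aug 31, 1975 to Nov 16, 1975: 0 + 30 + 31 + 16 = 77 days (rest of Aug, Sep, Oct, Nov).
77 ÷ 7 = 11 full weeks with remainder 0, so 11 more Sundays after the first → 12.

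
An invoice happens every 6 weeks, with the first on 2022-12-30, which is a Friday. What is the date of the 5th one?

2023-06-16

The 5th occurrence is 4 intervals after the first: 4 × 42 = 168 days after 2022-12-30.
December has 31 days — 1 day to the end of December leaves 167.
January has 31 days (136 left).
February has 28 days (108 left).
March has 31 days (77 left).
April has 30 days (47 left).
May has 31 days (16 left).
16 days into June → 2023-06-16.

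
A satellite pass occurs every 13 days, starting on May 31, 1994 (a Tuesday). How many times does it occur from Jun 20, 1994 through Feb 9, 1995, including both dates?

Occurrences land 13·i days after May 31, 1994 for i = 0, 1, 2, …
Jun 20, 1994 is 20 days after the start; 20 ÷ 13 = 1 remainder 7; since the remainder is 7, round up to i = 2. First occurrence in the window: #3 on Jun 26, 1994 (2×13 = 26 days in).
Feb 9, 1995 is 254 days after the start; 254 ÷ 13 = 19 remainder 7. Last occurrence in the window: #20 on Feb 2, 1995.
Occurrences #3 through #20: 18 in total.

18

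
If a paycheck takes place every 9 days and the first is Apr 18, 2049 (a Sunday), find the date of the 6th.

The 6th occurrence is 5 intervals after the first: 5 × 9 = 45 days after Apr 18, 2049.
Apr has 30 days — 12 days to the end of Apr leaves 33.
May has 31 days (2 left).
2 days into Jun → Jun 2, 2049.

Jun 2, 2049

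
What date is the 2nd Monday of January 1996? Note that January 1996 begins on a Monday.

January 1996 begins on a Monday, so the first Monday is January 1.
The 2nd Monday is 1 weeks later: 1 + 7 = 8.

1996-01-08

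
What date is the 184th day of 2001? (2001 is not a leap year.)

Jan has 31 days (184 − 31 = 153 remain).
Feb has 28 days (153 − 28 = 125 remain).
Mar has 31 days (125 − 31 = 94 remain).
Apr has 30 days (94 − 30 = 64 remain).
May has 31 days (64 − 31 = 33 remain).
Jun has 30 days (33 − 30 = 3 remain).
3 into Jul → Jul 3.

Jul 3, 2001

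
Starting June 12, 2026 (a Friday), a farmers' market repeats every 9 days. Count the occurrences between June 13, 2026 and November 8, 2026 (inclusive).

16

Occurrences land 9·i days after June 12, 2026 for i = 0, 1, 2, …
June 13, 2026 is 1 day after the start; 1 ÷ 9 = 0 remainder 1; since the remainder is 1, round up to i = 1. First occurrence in the window: #2 on June 21, 2026 (1×9 = 9 days in).
November 8, 2026 is 149 days after the start; 149 ÷ 9 = 16 remainder 5. Last occurrence in the window: #17 on November 3, 2026.
Occurrences #2 through #17: 16 in total.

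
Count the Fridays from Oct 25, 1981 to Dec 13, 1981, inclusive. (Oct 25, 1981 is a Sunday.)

7

Oct 25, 1981 is a Sunday; the first Friday on or after it is Oct 30, 1981 (5 days later).
From Oct 30, 1981 to Dec 13, 1981: 1 + 30 + 13 = 44 days (rest of Oct, Nov, Dec).
44 ÷ 7 = 6 full weeks with remainder 2, so 6 more Fridays after the first → 7.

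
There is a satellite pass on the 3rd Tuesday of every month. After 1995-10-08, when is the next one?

1995-10-17

October 1995 starts on a Sunday; its first Tuesday is the 3rd, so the 3rd Tuesday is the 17th — 1995-10-17.
1995-10-17 is after 1995-10-08, so that is the next one.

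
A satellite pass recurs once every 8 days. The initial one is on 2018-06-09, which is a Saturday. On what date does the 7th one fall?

The 7th occurrence is 6 intervals after the first: 6 × 8 = 48 days after 2018-06-09.
June has 30 days — 21 days to the end of June leaves 27.
27 days into July → 2018-07-27.

2018-07-27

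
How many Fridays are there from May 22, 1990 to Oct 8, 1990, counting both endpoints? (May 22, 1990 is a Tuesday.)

May 22, 1990 is a Tuesday; the first Friday on or after it is May 25, 1990 (3 days later).
From May 25, 1990 to Oct 8, 1990: 6 + 30 + 31 + 31 + 30 + 8 = 136 days (rest of May, Jun, Jul, Aug, Sep, Oct).
136 ÷ 7 = 19 full weeks with remainder 3, so 19 more Fridays after the first → 20.

20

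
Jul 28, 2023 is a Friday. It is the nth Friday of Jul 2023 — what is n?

4th

Day 28 falls in week ⌈28/7⌉ of the month.
Days 1–7 hold the 1st Friday, 8–14 the 2nd, 15–21 the 3rd, 22–28 the 4th, 29–31 the 5th.
28 is in the range for the 4th.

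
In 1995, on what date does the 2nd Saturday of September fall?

September 1995 begins on a Friday, so the first Saturday is September 2 (1 day later).
The 2nd Saturday is 1 weeks later: 2 + 7 = 9.

September 9, 1995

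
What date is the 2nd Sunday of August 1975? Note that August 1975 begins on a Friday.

August 1975 begins on a Friday, so the first Sunday is August 3 (2 days later).
The 2nd Sunday is 1 weeks later: 3 + 7 = 10.

August 10, 1975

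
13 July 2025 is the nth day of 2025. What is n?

Days in months before July: 31 + 28 + 31 + 30 + 31 + 30 = 181.
Plus 13 days into July → day 194.

194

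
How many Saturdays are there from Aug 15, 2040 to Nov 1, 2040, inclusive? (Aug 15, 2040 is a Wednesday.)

11

Aug 15, 2040 is a Wednesday; the first Saturday on or after it is Aug 18, 2040 (3 days later).
From Aug 18, 2040 to Nov 1, 2040: 13 + 30 + 31 + 1 = 75 days (rest of Aug, Sep, Oct, Nov).
75 ÷ 7 = 10 full weeks with remainder 5, so 10 more Saturdays after the first → 11.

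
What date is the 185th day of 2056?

January has 31 days (185 − 31 = 154 remain).
February has 29 days (154 − 29 = 125 remain).
March has 31 days (125 − 31 = 94 remain).
April has 30 days (94 − 30 = 64 remain).
May has 31 days (64 − 31 = 33 remain).
June has 30 days (33 − 30 = 3 remain).
3 into July → July 3.

2056-07-03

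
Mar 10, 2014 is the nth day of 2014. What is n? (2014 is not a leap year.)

69

Days in months before Mar: 31 + 28 = 59.
Plus 10 days into Mar → day 69.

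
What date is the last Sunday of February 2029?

The first Sunday of February 2029 is February 4.
February 2029 has 28 days. Adding weeks: 4, 11, 18, 25 — the last one ≤ 28 is the 25th.

25 February 2029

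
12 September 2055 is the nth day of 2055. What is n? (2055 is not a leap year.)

Days in months before September: 31 + 28 + 31 + 30 + 31 + 30 + 31 + 31 = 243.
Plus 12 days into September → day 255.

255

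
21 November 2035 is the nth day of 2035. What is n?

325

Days in months before November: 31 + 28 + 31 + 30 + 31 + 30 + 31 + 31 + 30 + 31 = 304.
Plus 21 days into November → day 325.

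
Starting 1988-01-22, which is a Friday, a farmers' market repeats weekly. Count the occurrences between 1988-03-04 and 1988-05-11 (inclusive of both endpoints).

10

Occurrences land 7·i days after 1988-01-22 for i = 0, 1, 2, …
1988-03-04 is 42 days after the start; 42 ÷ 7 = 6 remainder 0. First occurrence in the window: #7 on 1988-03-04 (6×7 = 42 days in).
1988-05-11 is 110 days after the start; 110 ÷ 7 = 15 remainder 5. Last occurrence in the window: #16 on 1988-05-06.
Occurrences #7 through #16: 10 in total.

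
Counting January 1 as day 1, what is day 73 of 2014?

14 March 2014

January has 31 days (73 − 31 = 42 remain).
February has 28 days (42 − 28 = 14 remain).
14 into March → March 14.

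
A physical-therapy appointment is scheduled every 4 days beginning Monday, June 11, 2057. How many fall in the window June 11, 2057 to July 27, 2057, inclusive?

Occurrences land 4·i days after June 11, 2057 for i = 0, 1, 2, …
The window opens on the start date, so the first occurrence inside is #1 on June 11, 2057.
July 27, 2057 is 46 days after the start; 46 ÷ 4 = 11 remainder 2. Last occurrence in the window: #12 on July 25, 2057.
Occurrences #1 through #12: 12 in total.

12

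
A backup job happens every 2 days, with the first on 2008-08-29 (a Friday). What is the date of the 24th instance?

The 24th occurrence is 23 intervals after the first: 23 × 2 = 46 days after 2008-08-29.
August has 31 days — 2 days to the end of August leaves 44.
September has 30 days (14 left).
14 days into October → 2008-10-14.

2008-10-14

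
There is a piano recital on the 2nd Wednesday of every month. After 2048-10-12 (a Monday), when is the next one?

October 2048 starts on a Thursday; its first Wednesday is the 7th, so the 2nd Wednesday is the 14th — 2048-10-14.
2048-10-14 is after 2048-10-12, so that is the next one.

2048-10-14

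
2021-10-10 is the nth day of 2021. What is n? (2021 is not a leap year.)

283

Days in months before October: 31 + 28 + 31 + 30 + 31 + 30 + 31 + 31 + 30 = 273.
Plus 10 days into October → day 283.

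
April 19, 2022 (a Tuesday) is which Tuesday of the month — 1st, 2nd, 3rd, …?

Day 19 falls in week ⌈19/7⌉ of the month.
Days 1–7 hold the 1st Tuesday, 8–14 the 2nd, 15–21 the 3rd, 22–28 the 4th, 29–31 the 5th.
19 is in the range for the 3rd.

3rd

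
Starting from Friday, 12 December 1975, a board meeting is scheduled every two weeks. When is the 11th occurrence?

30 April 1976

The 11th occurrence is 10 intervals after the first: 10 × 14 = 140 days after 12 December 1975.
December has 31 days — 19 days to the end of December leaves 121.
January has 31 days (90 left).
February has 29 days (61 left).
March has 31 days (30 left).
30 days into April → 30 April 1976.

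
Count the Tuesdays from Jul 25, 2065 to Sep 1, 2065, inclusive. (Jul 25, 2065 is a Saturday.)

Jul 25, 2065 is a Saturday; the first Tuesday on or after it is Jul 28, 2065 (3 days later).
From Jul 28, 2065 to Sep 1, 2065: 3 + 31 + 1 = 35 days (rest of Jul, Aug, Sep).
35 ÷ 7 = 5 full weeks with remainder 0, so 5 more Tuesdays after the first → 6.

6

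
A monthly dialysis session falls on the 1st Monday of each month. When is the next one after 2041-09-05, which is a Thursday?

September 2041 starts on a Sunday, so its 1st Monday is 2041-09-02 (1 day in).
That is not after 2041-09-05, so look at October 2041.
October 2041 starts on a Tuesday, so its 1st Monday is 2041-10-07 (6 days in).

2041-10-07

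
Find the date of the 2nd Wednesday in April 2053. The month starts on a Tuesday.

2053-04-09

April 2053 begins on a Tuesday, so the first Wednesday is April 2 (1 day later).
The 2nd Wednesday is 1 weeks later: 2 + 7 = 9.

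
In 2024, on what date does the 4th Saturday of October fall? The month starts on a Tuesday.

October 2024 begins on a Tuesday, so the first Saturday is October 5 (4 days later).
The 4th Saturday is 3 weeks later: 5 + 21 = 26.

2024-10-26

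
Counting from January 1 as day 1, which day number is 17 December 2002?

351

Days in months before December: 31 + 28 + 31 + 30 + 31 + 30 + 31 + 31 + 30 + 31 + 30 = 334.
Plus 17 days into December → day 351.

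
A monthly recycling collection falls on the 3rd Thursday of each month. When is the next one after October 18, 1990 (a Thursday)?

October 1990 starts on a Monday; its first Thursday is the 4th, so the 3rd Thursday is the 18th — October 18, 1990.
That is not after October 18, 1990, so look at November 1990.
November 1990 starts on a Thursday; its first Thursday is the 1st, so the 3rd Thursday is the 15th — November 15, 1990.

November 15, 1990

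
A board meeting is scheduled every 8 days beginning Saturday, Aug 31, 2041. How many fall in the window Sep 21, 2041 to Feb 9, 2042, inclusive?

18

Occurrences land 8·i days after Aug 31, 2041 for i = 0, 1, 2, …
Sep 21, 2041 is 21 days after the start; 21 ÷ 8 = 2 remainder 5; since the remainder is 5, round up to i = 3. First occurrence in the window: #4 on Sep 24, 2041 (3×8 = 24 days in).
Feb 9, 2042 is 162 days after the start; 162 ÷ 8 = 20 remainder 2. Last occurrence in the window: #21 on Feb 7, 2042.
Occurrences #4 through #21: 18 in total.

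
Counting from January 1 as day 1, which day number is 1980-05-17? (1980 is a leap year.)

Days in months before May: 31 + 29 + 31 + 30 = 121.
Plus 17 days into May → day 138.

138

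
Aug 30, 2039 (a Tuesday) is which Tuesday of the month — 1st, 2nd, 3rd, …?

Day 30 falls in week ⌈30/7⌉ of the month.
Days 1–7 hold the 1st Tuesday, 8–14 the 2nd, 15–21 the 3rd, 22–28 the 4th, 29–31 the 5th.
30 is in the range for the 5th.

5th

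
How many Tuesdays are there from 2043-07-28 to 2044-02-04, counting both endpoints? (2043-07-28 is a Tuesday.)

28

2043-07-28 is a Tuesday; the first Tuesday on or after it is 2043-07-28.
From 2043-07-28 to 2044-02-04: 3 + 31 + 30 + 31 + 30 + 31 + 31 + 4 = 191 days (rest of July, August, September, October, November, December, January, February).
191 ÷ 7 = 27 full weeks with remainder 2, so 27 more Tuesdays after the first → 28.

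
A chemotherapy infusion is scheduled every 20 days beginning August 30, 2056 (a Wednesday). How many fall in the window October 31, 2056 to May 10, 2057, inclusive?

9

Occurrences land 20·i days after August 30, 2056 for i = 0, 1, 2, …
October 31, 2056 is 62 days after the start; 62 ÷ 20 = 3 remainder 2; since the remainder is 2, round up to i = 4. First occurrence in the window: #5 on November 18, 2056 (4×20 = 80 days in).
May 10, 2057 is 253 days after the start; 253 ÷ 20 = 12 remainder 13. Last occurrence in the window: #13 on April 27, 2057.
Occurrences #5 through #13: 9 in total.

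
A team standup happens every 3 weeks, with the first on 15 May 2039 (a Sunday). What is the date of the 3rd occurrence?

The 3rd occurrence is 2 intervals after the first: 2 × 21 = 42 days after 15 May 2039.
May has 31 days — 16 days to the end of May leaves 26.
26 days into June → 26 June 2039.

26 June 2039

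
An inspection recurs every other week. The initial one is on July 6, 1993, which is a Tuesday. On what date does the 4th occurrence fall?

August 17, 1993

The 4th occurrence is 3 intervals after the first: 3 × 14 = 42 days after July 6, 1993.
July has 31 days — 25 days to the end of July leaves 17.
17 days into August → August 17, 1993.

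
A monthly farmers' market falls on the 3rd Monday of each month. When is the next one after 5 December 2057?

17 December 2057

December 2057 starts on a Saturday; its first Monday is the 3rd, so the 3rd Monday is the 17th — 17 December 2057.
17 December 2057 is after 5 December 2057, so that is the next one.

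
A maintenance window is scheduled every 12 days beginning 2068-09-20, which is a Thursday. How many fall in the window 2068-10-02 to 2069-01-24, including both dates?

10

Occurrences land 12·i days after 2068-09-20 for i = 0, 1, 2, …
2068-10-02 is 12 days after the start; 12 ÷ 12 = 1 remainder 0. First occurrence in the window: #2 on 2068-10-02 (1×12 = 12 days in).
2069-01-24 is 126 days after the start; 126 ÷ 12 = 10 remainder 6. Last occurrence in the window: #11 on 2069-01-18.
Occurrences #2 through #11: 10 in total.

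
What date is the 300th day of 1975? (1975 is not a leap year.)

January has 31 days (300 − 31 = 269 remain).
February has 28 days (269 − 28 = 241 remain).
March has 31 days (241 − 31 = 210 remain).
April has 30 days (210 − 30 = 180 remain).
May has 31 days (180 − 31 = 149 remain).
June has 30 days (149 − 30 = 119 remain).
July has 31 days (119 − 31 = 88 remain).
August has 31 days (88 − 31 = 57 remain).
September has 30 days (57 − 30 = 27 remain).
27 into October → October 27.

1975-10-27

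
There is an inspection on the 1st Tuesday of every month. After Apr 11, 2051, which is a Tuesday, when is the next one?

May 2, 2051

Apr 2051 starts on a Saturday, so its 1st Tuesday is Apr 4, 2051 (3 days in).
That is not after Apr 11, 2051, so look at May 2051.
May 2051 starts on a Monday, so its 1st Tuesday is May 2, 2051 (1 day in).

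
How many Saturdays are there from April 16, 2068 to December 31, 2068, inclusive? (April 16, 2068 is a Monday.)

37

April 16, 2068 is a Monday; the first Saturday on or after it is April 21, 2068 (5 days later).
From April 21, 2068 to December 31, 2068: 9 + 31 + 30 + 31 + 31 + 30 + 31 + 30 + 31 = 254 days (rest of April, May, June, July, August, September, October, November, December).
254 ÷ 7 = 36 full weeks with remainder 2, so 36 more Saturdays after the first → 37.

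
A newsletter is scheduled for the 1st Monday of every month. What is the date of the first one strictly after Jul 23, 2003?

Jul 2003 starts on a Tuesday, so its 1st Monday is Jul 7, 2003 (6 days in).
That is not after Jul 23, 2003, so look at Aug 2003.
Aug 2003 starts on a Friday, so its 1st Monday is Aug 4, 2003 (3 days in).

Aug 4, 2003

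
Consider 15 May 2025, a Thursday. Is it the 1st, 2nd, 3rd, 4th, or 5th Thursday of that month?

Day 15 falls in week ⌈15/7⌉ of the month.
Days 1–7 hold the 1st Thursday, 8–14 the 2nd, 15–21 the 3rd, 22–28 the 4th, 29–31 the 5th.
15 is in the range for the 3rd.

3rd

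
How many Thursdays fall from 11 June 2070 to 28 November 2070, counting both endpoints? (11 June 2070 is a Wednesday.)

11 June 2070 is a Wednesday; the first Thursday on or after it is 12 June 2070 (1 day later).
From 12 June 2070 to 28 November 2070: 18 + 31 + 31 + 30 + 31 + 28 = 169 days (rest of June, July, August, September, October, November).
169 ÷ 7 = 24 full weeks with remainder 1, so 24 more Thursdays after the first → 25.

25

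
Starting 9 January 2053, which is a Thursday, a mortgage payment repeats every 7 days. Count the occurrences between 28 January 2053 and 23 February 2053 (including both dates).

4

Occurrences land 7·i days after 9 January 2053 for i = 0, 1, 2, …
28 January 2053 is 19 days after the start; 19 ÷ 7 = 2 remainder 5; since the remainder is 5, round up to i = 3. First occurrence in the window: #4 on 30 January 2053 (3×7 = 21 days in).
23 February 2053 is 45 days after the start; 45 ÷ 7 = 6 remainder 3. Last occurrence in the window: #7 on 20 February 2053.
Occurrences #4 through #7: 4 in total.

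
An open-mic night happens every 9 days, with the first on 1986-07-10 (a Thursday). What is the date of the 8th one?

The 8th occurrence is 7 intervals after the first: 7 × 9 = 63 days after 1986-07-10.
July has 31 days — 21 days to the end of July leaves 42.
August has 31 days (11 left).
11 days into September → 1986-09-11.

1986-09-11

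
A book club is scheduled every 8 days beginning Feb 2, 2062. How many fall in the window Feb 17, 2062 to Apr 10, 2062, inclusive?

Occurrences land 8·i days after Feb 2, 2062 for i = 0, 1, 2, …
Feb 17, 2062 is 15 days after the start; 15 ÷ 8 = 1 remainder 7; since the remainder is 7, round up to i = 2. First occurrence in the window: #3 on Feb 18, 2062 (2×8 = 16 days in).
Apr 10, 2062 is 67 days after the start; 67 ÷ 8 = 8 remainder 3. Last occurrence in the window: #9 on Apr 7, 2062.
Occurrences #3 through #9: 7 in total.

7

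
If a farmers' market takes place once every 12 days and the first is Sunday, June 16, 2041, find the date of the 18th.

The 18th occurrence is 17 intervals after the first: 17 × 12 = 204 days after June 16, 2041.
June has 30 days — 14 days to the end of June leaves 190.
July has 31 days (159 left).
August has 31 days (128 left).
September has 30 days (98 left).
October has 31 days (67 left).
November has 30 days (37 left).
December has 31 days (6 left).
6 days into January → January 6, 2042.

January 6, 2042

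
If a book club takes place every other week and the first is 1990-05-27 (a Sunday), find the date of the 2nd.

1990-06-10

The 2nd occurrence is 1 interval after the first: 1 × 14 = 14 days after 1990-05-27.
May has 31 days — 4 days to the end of May leaves 10.
10 days into June → 1990-06-10.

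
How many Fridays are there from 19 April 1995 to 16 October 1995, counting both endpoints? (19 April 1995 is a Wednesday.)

19 April 1995 is a Wednesday; the first Friday on or after it is 21 April 1995 (2 days later).
From 21 April 1995 to 16 October 1995: 9 + 31 + 30 + 31 + 31 + 30 + 16 = 178 days (rest of April, May, June, July, August, September, October).
178 ÷ 7 = 25 full weeks with remainder 3, so 25 more Fridays after the first → 26.

26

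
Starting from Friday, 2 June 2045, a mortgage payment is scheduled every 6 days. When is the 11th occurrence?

1 August 2045

The 11th occurrence is 10 intervals after the first: 10 × 6 = 60 days after 2 June 2045.
June has 30 days — 28 days to the end of June leaves 32.
July has 31 days (1 left).
1 day into August → 1 August 2045.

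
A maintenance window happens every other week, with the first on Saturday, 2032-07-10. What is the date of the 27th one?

The 27th occurrence is 26 intervals after the first: 26 × 14 = 364 days after 2032-07-10.
July has 31 days — 21 days to the end of July leaves 343.
August has 31 days (312 left).
September has 30 days (282 left).
October has 31 days (251 left).
November has 30 days (221 left).
December has 31 days (190 left).
January has 31 days (159 left).
February has 28 days (131 left).
March has 31 days (100 left).
April has 30 days (70 left).
May has 31 days (39 left).
June has 30 days (9 left).
9 days into July → 2033-07-09.

2033-07-09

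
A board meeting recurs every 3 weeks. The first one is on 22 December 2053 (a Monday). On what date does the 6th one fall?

6 April 2054

The 6th occurrence is 5 intervals after the first: 5 × 21 = 105 days after 22 December 2053.
December has 31 days — 9 days to the end of December leaves 96.
January has 31 days (65 left).
February has 28 days (37 left).
March has 31 days (6 left).
6 days into April → 6 April 2054.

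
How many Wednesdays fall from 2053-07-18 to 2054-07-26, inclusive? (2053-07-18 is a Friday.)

2053-07-18 is a Friday; the first Wednesday on or after it is 2053-07-23 (5 days later).
From 2053-07-23 to 2054-07-26: 161 + 207 = 368 days (rest of 2053, to 2054-07-26 in 2054).
368 ÷ 7 = 52 full weeks with remainder 4, so 52 more Wednesdays after the first → 53.

53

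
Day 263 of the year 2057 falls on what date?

January has 31 days (263 − 31 = 232 remain).
February has 28 days (232 − 28 = 204 remain).
March has 31 days (204 − 31 = 173 remain).
April has 30 days (173 − 30 = 143 remain).
May has 31 days (143 − 31 = 112 remain).
June has 30 days (112 − 30 = 82 remain).
July has 31 days (82 − 31 = 51 remain).
August has 31 days (51 − 31 = 20 remain).
20 into September → September 20.

2057-09-20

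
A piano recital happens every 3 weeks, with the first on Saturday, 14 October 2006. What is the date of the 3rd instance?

The 3rd occurrence is 2 intervals after the first: 2 × 21 = 42 days after 14 October 2006.
October has 31 days — 17 days to the end of October leaves 25.
25 days into November → 25 November 2006.

25 November 2006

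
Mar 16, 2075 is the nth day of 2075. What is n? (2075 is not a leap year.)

75

Days in months before Mar: 31 + 28 = 59.
Plus 16 days into Mar → day 75.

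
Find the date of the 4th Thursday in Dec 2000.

Dec 2000 begins on a Friday, so the first Thursday is Dec 7 (6 days later).
The 4th Thursday is 3 weeks later: 7 + 21 = 28.

Dec 28, 2000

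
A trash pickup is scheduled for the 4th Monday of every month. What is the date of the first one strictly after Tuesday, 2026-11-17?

2026-11-23

November 2026 starts on a Sunday; its first Monday is the 2nd, so the 4th Monday is the 23rd — 2026-11-23.
2026-11-23 is after 2026-11-17, so that is the next one.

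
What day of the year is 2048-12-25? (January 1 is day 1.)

Days in months before December: 31 + 29 + 31 + 30 + 31 + 30 + 31 + 31 + 30 + 31 + 30 = 335.
Plus 25 days into December → day 360.

360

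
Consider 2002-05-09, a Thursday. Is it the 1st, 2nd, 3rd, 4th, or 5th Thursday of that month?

Day 9 falls in week ⌈9/7⌉ of the month.
Days 1–7 hold the 1st Thursday, 8–14 the 2nd, 15–21 the 3rd, 22–28 the 4th, 29–31 the 5th.
9 is in the range for the 2nd.

2nd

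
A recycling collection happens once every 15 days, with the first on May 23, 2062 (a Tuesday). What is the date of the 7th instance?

The 7th occurrence is 6 intervals after the first: 6 × 15 = 90 days after May 23, 2062.
May has 31 days — 8 days to the end of May leaves 82.
June has 30 days (52 left).
July has 31 days (21 left).
21 days into August → August 21, 2062.

August 21, 2062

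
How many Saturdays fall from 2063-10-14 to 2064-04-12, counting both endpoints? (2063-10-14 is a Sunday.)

2063-10-14 is a Sunday; the first Saturday on or after it is 2063-10-20 (6 days later).
From 2063-10-20 to 2064-04-12: 11 + 30 + 31 + 31 + 29 + 31 + 12 = 175 days (rest of October, November, December, January, February, March, April).
175 ÷ 7 = 25 full weeks with remainder 0, so 25 more Saturdays after the first → 26.

26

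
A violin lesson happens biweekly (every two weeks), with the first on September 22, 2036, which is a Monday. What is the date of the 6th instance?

December 1, 2036

The 6th occurrence is 5 intervals after the first: 5 × 14 = 70 days after September 22, 2036.
September has 30 days — 8 days to the end of September leaves 62.
October has 31 days (31 left).
November has 30 days (1 left).
1 day into December → December 1, 2036.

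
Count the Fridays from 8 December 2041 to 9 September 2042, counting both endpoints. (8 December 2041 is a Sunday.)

8 December 2041 is a Sunday; the first Friday on or after it is 13 December 2041 (5 days later).
From 13 December 2041 to 9 September 2042: 18 + 31 + 28 + 31 + 30 + 31 + 30 + 31 + 31 + 9 = 270 days (rest of December, January, February, March, April, May, June, July, August, September).
270 ÷ 7 = 38 full weeks with remainder 4, so 38 more Fridays after the first → 39.

39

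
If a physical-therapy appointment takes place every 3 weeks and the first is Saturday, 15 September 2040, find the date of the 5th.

The 5th occurrence is 4 intervals after the first: 4 × 21 = 84 days after 15 September 2040.
September has 30 days — 15 days to the end of September leaves 69.
October has 31 days (38 left).
November has 30 days (8 left).
8 days into December → 8 December 2040.

8 December 2040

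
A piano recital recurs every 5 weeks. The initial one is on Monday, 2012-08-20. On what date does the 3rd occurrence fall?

2012-10-29

The 3rd occurrence is 2 intervals after the first: 2 × 35 = 70 days after 2012-08-20.
August has 31 days — 11 days to the end of August leaves 59.
September has 30 days (29 left).
29 days into October → 2012-10-29.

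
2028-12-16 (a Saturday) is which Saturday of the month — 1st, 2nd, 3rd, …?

3rd

Day 16 falls in week ⌈16/7⌉ of the month.
Days 1–7 hold the 1st Saturday, 8–14 the 2nd, 15–21 the 3rd, 22–28 the 4th, 29–31 the 5th.
16 is in the range for the 3rd.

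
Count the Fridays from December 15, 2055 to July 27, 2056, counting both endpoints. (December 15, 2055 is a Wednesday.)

32

December 15, 2055 is a Wednesday; the first Friday on or after it is December 17, 2055 (2 days later).
From December 17, 2055 to July 27, 2056: 14 + 31 + 29 + 31 + 30 + 31 + 30 + 27 = 223 days (rest of December, January, February, March, April, May, June, July).
223 ÷ 7 = 31 full weeks with remainder 6, so 31 more Fridays after the first → 32.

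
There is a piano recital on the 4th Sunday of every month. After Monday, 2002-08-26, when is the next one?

2002-09-22

August 2002 starts on a Thursday; its first Sunday is the 4th, so the 4th Sunday is the 25th — 2002-08-25.
That is not after 2002-08-26, so look at September 2002.
September 2002 starts on a Sunday; its first Sunday is the 1st, so the 4th Sunday is the 22nd — 2002-09-22.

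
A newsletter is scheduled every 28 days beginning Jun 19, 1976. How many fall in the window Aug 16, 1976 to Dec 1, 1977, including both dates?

16

Occurrences land 28·i days after Jun 19, 1976 for i = 0, 1, 2, …
Aug 16, 1976 is 58 days after the start; 58 ÷ 28 = 2 remainder 2; since the remainder is 2, round up to i = 3. First occurrence in the window: #4 on Sep 11, 1976 (3×28 = 84 days in).
Dec 1, 1977 is 530 days after the start; 530 ÷ 28 = 18 remainder 26. Last occurrence in the window: #19 on Nov 5, 1977.
Occurrences #4 through #19: 16 in total.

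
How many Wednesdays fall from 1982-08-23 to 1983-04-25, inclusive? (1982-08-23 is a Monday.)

35

1982-08-23 is a Monday; the first Wednesday on or after it is 1982-08-25 (2 days later).
From 1982-08-25 to 1983-04-25: 6 + 30 + 31 + 30 + 31 + 31 + 28 + 31 + 25 = 243 days (rest of August, September, October, November, December, January, February, March, April).
243 ÷ 7 = 34 full weeks with remainder 5, so 34 more Wednesdays after the first → 35.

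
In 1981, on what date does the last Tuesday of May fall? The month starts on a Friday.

May 26, 1981

May 1981 begins on a Friday, so the first Tuesday is May 5 (4 days later).
May 1981 has 31 days. Adding weeks: 5, 12, 19, 26 — the last one ≤ 31 is the 26th.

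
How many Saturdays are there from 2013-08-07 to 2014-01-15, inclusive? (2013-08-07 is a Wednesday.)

2013-08-07 is a Wednesday; the first Saturday on or after it is 2013-08-10 (3 days later).
From 2013-08-10 to 2014-01-15: 21 + 30 + 31 + 30 + 31 + 15 = 158 days (rest of August, September, October, November, December, January).
158 ÷ 7 = 22 full weeks with remainder 4, so 22 more Saturdays after the first → 23.

23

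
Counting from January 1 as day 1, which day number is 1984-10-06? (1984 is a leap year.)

280

Days in months before October: 31 + 29 + 31 + 30 + 31 + 30 + 31 + 31 + 30 = 274.
Plus 6 days into October → day 280.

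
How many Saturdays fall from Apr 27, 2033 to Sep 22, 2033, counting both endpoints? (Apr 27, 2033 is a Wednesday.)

21

Apr 27, 2033 is a Wednesday; the first Saturday on or after it is Apr 30, 2033 (3 days later).
From Apr 30, 2033 to Sep 22, 2033: 0 + 31 + 30 + 31 + 31 + 22 = 145 days (rest of Apr, May, Jun, Jul, Aug, Sep).
145 ÷ 7 = 20 full weeks with remainder 5, so 20 more Saturdays after the first → 21.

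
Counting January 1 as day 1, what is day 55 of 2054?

January has 31 days (55 − 31 = 24 remain).
24 into February → February 24.

24 February 2054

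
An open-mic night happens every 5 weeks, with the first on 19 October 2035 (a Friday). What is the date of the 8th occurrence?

The 8th occurrence is 7 intervals after the first: 7 × 35 = 245 days after 19 October 2035.
October has 31 days — 12 days to the end of October leaves 233.
November has 30 days (203 left).
December has 31 days (172 left).
January has 31 days (141 left).
February has 29 days (112 left).
March has 31 days (81 left).
April has 30 days (51 left).
May has 31 days (20 left).
20 days into June → 20 June 2036.

20 June 2036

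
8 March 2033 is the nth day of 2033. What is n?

Days in months before March: 31 + 28 = 59.
Plus 8 days into March → day 67.

67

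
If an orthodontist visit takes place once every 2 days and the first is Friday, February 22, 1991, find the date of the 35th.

May 1, 1991

The 35th occurrence is 34 intervals after the first: 34 × 2 = 68 days after February 22, 1991.
February has 28 days — 6 days to the end of February leaves 62.
March has 31 days (31 left).
April has 30 days (1 left).
1 day into May → May 1, 1991.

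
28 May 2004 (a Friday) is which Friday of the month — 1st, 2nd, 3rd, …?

4th

Day 28 falls in week ⌈28/7⌉ of the month.
Days 1–7 hold the 1st Friday, 8–14 the 2nd, 15–21 the 3rd, 22–28 the 4th, 29–31 the 5th.
28 is in the range for the 4th.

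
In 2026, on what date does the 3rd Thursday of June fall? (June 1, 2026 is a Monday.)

June 2026 begins on a Monday, so the first Thursday is June 4 (3 days later).
The 3rd Thursday is 2 weeks later: 4 + 14 = 18.

June 18, 2026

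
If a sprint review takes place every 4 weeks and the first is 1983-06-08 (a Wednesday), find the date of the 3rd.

The 3rd occurrence is 2 intervals after the first: 2 × 28 = 56 days after 1983-06-08.
June has 30 days — 22 days to the end of June leaves 34.
July has 31 days (3 left).
3 days into August → 1983-08-03.

1983-08-03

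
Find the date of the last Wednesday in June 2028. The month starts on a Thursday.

2028-06-28

June 2028 begins on a Thursday, so the first Wednesday is June 7 (6 days later).
June 2028 has 30 days. Adding weeks: 7, 14, 21, 28 — the last one ≤ 30 is the 28th.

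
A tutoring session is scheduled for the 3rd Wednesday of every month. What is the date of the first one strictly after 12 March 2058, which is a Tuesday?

20 March 2058

March 2058 starts on a Friday; its first Wednesday is the 6th, so the 3rd Wednesday is the 20th — 20 March 2058.
20 March 2058 is after 12 March 2058, so that is the next one.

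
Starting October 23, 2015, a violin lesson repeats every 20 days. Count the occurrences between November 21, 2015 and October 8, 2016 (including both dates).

16

Occurrences land 20·i days after October 23, 2015 for i = 0, 1, 2, …
November 21, 2015 is 29 days after the start; 29 ÷ 20 = 1 remainder 9; since the remainder is 9, round up to i = 2. First occurrence in the window: #3 on December 2, 2015 (2×20 = 40 days in).
October 8, 2016 is 351 days after the start; 351 ÷ 20 = 17 remainder 11. Last occurrence in the window: #18 on September 27, 2016.
Occurrences #3 through #18: 16 in total.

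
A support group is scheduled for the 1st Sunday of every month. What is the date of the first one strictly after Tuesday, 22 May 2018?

3 June 2018

May 2018 starts on a Tuesday, so its 1st Sunday is 6 May 2018 (5 days in).
That is not after 22 May 2018, so look at June 2018.
June 2018 starts on a Friday, so its 1st Sunday is 3 June 2018 (2 days in).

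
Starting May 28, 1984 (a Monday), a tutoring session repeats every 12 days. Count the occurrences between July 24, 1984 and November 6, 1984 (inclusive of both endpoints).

9

Occurrences land 12·i days after May 28, 1984 for i = 0, 1, 2, …
July 24, 1984 is 57 days after the start; 57 ÷ 12 = 4 remainder 9; since the remainder is 9, round up to i = 5. First occurrence in the window: #6 on July 27, 1984 (5×12 = 60 days in).
November 6, 1984 is 162 days after the start; 162 ÷ 12 = 13 remainder 6. Last occurrence in the window: #14 on October 31, 1984.
Occurrences #6 through #14: 9 in total.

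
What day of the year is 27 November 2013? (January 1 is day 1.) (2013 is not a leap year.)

331

Days in months before November: 31 + 28 + 31 + 30 + 31 + 30 + 31 + 31 + 30 + 31 = 304.
Plus 27 days into November → day 331.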